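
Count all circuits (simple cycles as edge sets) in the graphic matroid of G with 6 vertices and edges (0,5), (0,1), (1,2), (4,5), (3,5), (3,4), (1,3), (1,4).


A circuit in a graphic matroid = edge set of a simple cycle.
G has 6 vertices and 8 edges.
Enumerating all minimal edge subsets forming cycles...
Total circuits found: 7.

7


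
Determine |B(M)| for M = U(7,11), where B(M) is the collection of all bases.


Bases of U(7,11) are all 7-element subsets of the 11-element ground set.
Number of bases = C(11,7).
C(11,7) = 330.

330


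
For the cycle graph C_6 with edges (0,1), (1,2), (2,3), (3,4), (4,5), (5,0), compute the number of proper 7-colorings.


P(C_6, k) = (k-1)^6 + (-1)^6*(k-1).
P(7) = (6)^6 + 6
= 46656 + 6 = 46662.

46662


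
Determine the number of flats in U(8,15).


Flats of U(8,15): every subset of size < 8 is a flat, plus E itself.
Count = C(15,0) + C(15,1) + C(15,2) + C(15,3) + C(15,4) + C(15,5) + C(15,6) + C(15,7) + 1
     = 1 + 15 + 105 + 455 + 1365 + 3003 + 5005 + 6435 + 1
     = 16385.

16385


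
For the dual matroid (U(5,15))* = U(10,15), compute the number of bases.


The dual of U(r,n) is U(n-r, n) = U(10,15).
Bases of U(10,15) are all (10)-element subsets.
|B(M*)| = (15 choose 10) = 3003.

3003


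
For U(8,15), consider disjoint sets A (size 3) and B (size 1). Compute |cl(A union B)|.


|A union B| = 3 + 1 = 4 (disjoint).
In U(8,15), cl(S) = S if |S| < 8, else cl(S) = E.
Since 4 < 8, cl(A union B) = A union B.
|cl(A union B)| = 4.

4


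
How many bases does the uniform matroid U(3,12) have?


Bases of U(3,12) are all 3-element subsets of the 12-element ground set.
Number of bases = C(12,3).
C(12,3) = 12! / (3! * 9!) = 220.

220


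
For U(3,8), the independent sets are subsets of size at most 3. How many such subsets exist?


Independent sets of U(3,8) are all subsets of size <= 3.
Count = (8 choose 0) + (8 choose 1) + (8 choose 2) + (8 choose 3)
     = 1 + 8 + 28 + 56
     = 93.

93


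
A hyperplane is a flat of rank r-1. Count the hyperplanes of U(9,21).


Hyperplanes of U(9,21) are flats of rank 8.
In a uniform matroid, these are exactly the (8)-element subsets.
Count = C(21,8) = 21! / (8! * 13!) = 203490.

203490


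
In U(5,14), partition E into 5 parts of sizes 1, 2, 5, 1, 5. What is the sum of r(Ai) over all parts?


r(Ai) = min(|Ai|, 5) for each part.
Sum = min(1,5) + min(2,5) + min(5,5) + min(1,5) + min(5,5)
    = 1 + 2 + 5 + 1 + 5
    = 14.

14


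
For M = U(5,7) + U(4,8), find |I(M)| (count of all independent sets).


For a direct sum, |I(M1+M2)| = |I(M1)| * |I(M2)|.
|I(U(5,7))| = sum C(7,k) for k=0..5 = 120.
|I(U(4,8))| = sum C(8,k) for k=0..4 = 163.
Total = 120 * 163 = 19560.

19560


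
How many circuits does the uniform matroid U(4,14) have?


In U(4,14), circuits are the (5)-element subsets.
Any set of 5 elements is dependent, and removing any one element gives
an independent set of size 4, so it is a minimal dependent set.
Number of circuits = (14 choose 5) = 2002.

2002


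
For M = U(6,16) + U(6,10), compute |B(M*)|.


(M1+M2)* = M1* + M2*.
M1* = U(10,16), bases: C(16,10) = 8008.
M2* = U(4,10), bases: C(10,4) = 210.
|B(M*)| = 8008 * 210 = 1681680.

1681680


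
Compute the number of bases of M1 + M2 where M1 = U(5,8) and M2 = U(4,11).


Bases of a direct sum M1 + M2: |B| = |B(M1)| * |B(M2)|.
|B(U(5,8))| = C(8,5) = 56.
|B(U(4,11))| = C(11,4) = 330.
Total bases = 56 * 330 = 18480.

18480


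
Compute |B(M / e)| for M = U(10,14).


Contracting e from U(10,14) gives U(9,13).
Bases of U(9,13) = (13 choose 9) = 715.

715


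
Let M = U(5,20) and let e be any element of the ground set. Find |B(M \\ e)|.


Deleting e from U(5,20) gives U(5,19) since n > r.
Bases of U(5,19) = (19 choose 5) = 11628.

11628


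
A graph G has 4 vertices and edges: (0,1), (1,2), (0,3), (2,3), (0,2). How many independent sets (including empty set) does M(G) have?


An independent set in a graphic matroid is an acyclic edge subset.
G has 4 vertices and 5 edges.
Enumerate all 2^5 = 32 subsets, checking for acyclicity.
Total independent sets = 24.

24


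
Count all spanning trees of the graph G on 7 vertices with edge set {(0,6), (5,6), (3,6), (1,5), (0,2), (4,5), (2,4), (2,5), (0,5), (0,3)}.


By Kirchhoff's matrix tree theorem, the number of spanning trees equals
the determinant of any cofactor of the Laplacian matrix L.
G has 7 vertices and 10 edges.
Computing the (6 x 6) cofactor determinant gives 55.

55


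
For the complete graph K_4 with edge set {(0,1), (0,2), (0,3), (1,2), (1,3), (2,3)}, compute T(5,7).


T(K_4; x,y) = x^3 + 3x^2 + 4xy + 2x + y^3 + 3y^2 + 2y.
Substituting x=5, y=7:
= 125 + 75 + 140 + 10 + 343 + 147 + 14
= 854.

854


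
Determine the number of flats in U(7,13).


Flats of U(7,13): every subset of size < 7 is a flat, plus E itself.
Count = C(13,0) + C(13,1) + C(13,2) + C(13,3) + C(13,4) + C(13,5) + C(13,6) + 1
     = 1 + 13 + 78 + 286 + 715 + 1287 + 1716 + 1
     = 4097.

4097


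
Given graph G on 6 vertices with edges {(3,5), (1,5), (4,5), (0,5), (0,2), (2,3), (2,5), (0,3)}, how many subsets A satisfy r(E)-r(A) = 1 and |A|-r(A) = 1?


R(x,y) = sum over A in 2^E of x^(r(E)-r(A)) * y^(|A|-r(A)).
G has 6 vertices, 8 edges. r(E) = 5.
Enumerate all 2^8 = 256 subsets.
Count subsets with r(E)-r(A)=1 and |A|-r(A)=1: 34.

34


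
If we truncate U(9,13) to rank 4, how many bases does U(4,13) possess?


Truncating U(9,13) to rank 4 gives U(4,13).
Bases of U(4,13) are all 4-element subsets of 13 elements.
Number of bases = (13 choose 4) = 715.

715


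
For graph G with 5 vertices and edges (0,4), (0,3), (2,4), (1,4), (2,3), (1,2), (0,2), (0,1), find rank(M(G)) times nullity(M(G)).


r(M) = |V| - c = 5 - 1 = 4.
nullity = |E| - r(M) = 8 - 4 = 4.
Product = 4 * 4 = 16.

16


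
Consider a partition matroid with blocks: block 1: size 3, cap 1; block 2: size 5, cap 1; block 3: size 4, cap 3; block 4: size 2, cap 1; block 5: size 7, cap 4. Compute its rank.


Rank of a partition matroid = sum of min(|Si|, ci) for each block.
= min(3,1) + min(5,1) + min(4,3) + min(2,1) + min(7,4)
= 1 + 1 + 3 + 1 + 4
= 10.

10


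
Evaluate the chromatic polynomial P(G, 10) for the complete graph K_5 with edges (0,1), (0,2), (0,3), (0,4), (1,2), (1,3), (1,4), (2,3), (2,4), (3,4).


P(K_5, k) = k(k-1)(k-2)...(k-4).
P(10) = (10) * (9) * (8) * (7) * (6) = 30240.

30240


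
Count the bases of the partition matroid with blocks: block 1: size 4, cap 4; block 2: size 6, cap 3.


A basis picks exactly ci elements from block i.
Number of bases = product of C(|Si|, ci).
= C(4,4) * C(6,3)
= 1 * 20
= 20.

20


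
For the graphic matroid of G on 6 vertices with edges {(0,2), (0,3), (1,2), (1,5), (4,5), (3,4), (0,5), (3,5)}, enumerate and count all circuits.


A circuit in a graphic matroid = edge set of a simple cycle.
G has 6 vertices and 8 edges.
Enumerating all minimal edge subsets forming cycles...
Total circuits found: 6.

6


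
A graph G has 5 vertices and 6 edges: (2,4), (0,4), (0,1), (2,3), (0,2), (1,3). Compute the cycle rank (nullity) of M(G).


Cycle rank (nullity) = |E| - r(M) = |E| - (|V| - c).
|E| = 6, |V| = 5, c = 1.
Nullity = 6 - (5 - 1) = 6 - 4 = 2.

2


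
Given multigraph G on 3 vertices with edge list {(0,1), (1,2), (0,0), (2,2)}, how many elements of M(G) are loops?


In a graphic matroid, a loop is a self-loop edge (u,u) with rank 0.
Examining all 4 edges for self-loops...
Self-loops found: (0,0), (2,2)
Number of loops = 2.

2


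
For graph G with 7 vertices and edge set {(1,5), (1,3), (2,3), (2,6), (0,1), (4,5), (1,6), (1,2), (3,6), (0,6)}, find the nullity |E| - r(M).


Cycle rank (nullity) = |E| - r(M) = |E| - (|V| - c).
|E| = 10, |V| = 7, c = 1.
Nullity = 10 - (7 - 1) = 10 - 6 = 4.

4


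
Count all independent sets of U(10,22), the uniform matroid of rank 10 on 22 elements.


Independent sets of U(10,22) are all subsets of size <= 10.
Count = (22 choose 0) + (22 choose 1) + (22 choose 2) + (22 choose 3) + (22 choose 4) + (22 choose 5) + (22 choose 6) + (22 choose 7) + (22 choose 8) + (22 choose 9) + (22 choose 10)
     = 1 + 22 + 231 + 1540 + 7315 + 26334 + 74613 + 170544 + 319770 + 497420 + 646646
     = 1744436.

1744436


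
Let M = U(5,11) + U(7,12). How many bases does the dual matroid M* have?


(M1+M2)* = M1* + M2*.
M1* = U(6,11), bases: C(11,6) = 462.
M2* = U(5,12), bases: C(12,5) = 792.
|B(M*)| = 462 * 792 = 365904.

365904


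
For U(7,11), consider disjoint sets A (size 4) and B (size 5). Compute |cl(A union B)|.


|A union B| = 4 + 5 = 9 (disjoint).
In U(7,11), cl(S) = S if |S| < 7, else cl(S) = E.
Since 9 >= 7, cl(A union B) = E.
|cl(A union B)| = 11.

11


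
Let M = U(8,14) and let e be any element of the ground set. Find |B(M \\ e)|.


Deleting e from U(8,14) gives U(8,13) since n > r.
Bases of U(8,13) = C(13,8) = 1287.

1287


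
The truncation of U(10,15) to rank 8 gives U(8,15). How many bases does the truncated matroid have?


Truncating U(10,15) to rank 8 gives U(8,15).
Bases of U(8,15) are all 8-element subsets of 15 elements.
Number of bases = C(15,8) = 15! / (8! * 7!) = 6435.

6435


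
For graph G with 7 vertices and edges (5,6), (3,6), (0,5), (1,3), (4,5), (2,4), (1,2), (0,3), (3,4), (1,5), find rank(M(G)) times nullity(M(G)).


r(M) = |V| - c = 7 - 1 = 6.
nullity = |E| - r(M) = 10 - 6 = 4.
Product = 6 * 4 = 24.

24


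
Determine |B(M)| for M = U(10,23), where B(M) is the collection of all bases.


Bases of U(10,23) are all 10-element subsets of the 23-element ground set.
Number of bases = C(23,10).
C(23,10) = 1144066.

1144066


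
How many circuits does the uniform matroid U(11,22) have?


In U(11,22), circuits are the (12)-element subsets.
Any set of 12 elements is dependent, and removing any one element gives
an independent set of size 11, so it is a minimal dependent set.
Number of circuits = C(22,12) = 22! / (12! * 10!) = 646646.

646646


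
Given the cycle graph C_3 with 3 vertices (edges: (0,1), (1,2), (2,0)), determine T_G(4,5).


T(C_3; x,y) = x + x^2 + ... + x^(2) + y.
T(4,5) = 4^1 + 4^2 + 5
= 4 + 16 + 5
= 25.

25


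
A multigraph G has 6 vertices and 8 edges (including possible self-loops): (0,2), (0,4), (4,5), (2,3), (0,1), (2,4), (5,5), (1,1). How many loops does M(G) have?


In a graphic matroid, a loop is a self-loop edge (u,u) with rank 0.
Examining all 8 edges for self-loops...
Self-loops found: (5,5), (1,1)
Number of loops = 2.

2


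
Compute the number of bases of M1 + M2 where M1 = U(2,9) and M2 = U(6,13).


Bases of a direct sum M1 + M2: |B| = |B(M1)| * |B(M2)|.
|B(U(2,9))| = C(9,2) = 36.
|B(U(6,13))| = C(13,6) = 1716.
Total bases = 36 * 1716 = 61776.

61776


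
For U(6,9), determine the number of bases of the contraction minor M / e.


Contracting e from U(6,9) gives U(5,8).
Bases of U(5,8) = C(8,5) = 8! / (5! * 3!) = 56.

56


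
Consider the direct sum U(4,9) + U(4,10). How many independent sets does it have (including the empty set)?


For a direct sum, |I(M1+M2)| = |I(M1)| * |I(M2)|.
|I(U(4,9))| = sum C(9,k) for k=0..4 = 256.
|I(U(4,10))| = sum C(10,k) for k=0..4 = 386.
Total = 256 * 386 = 98816.

98816


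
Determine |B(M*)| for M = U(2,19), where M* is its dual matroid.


The dual of U(r,n) is U(n-r, n) = U(17,19).
Bases of U(17,19) are all (17)-element subsets.
|B(M*)| = (19 choose 17) = 171.

171


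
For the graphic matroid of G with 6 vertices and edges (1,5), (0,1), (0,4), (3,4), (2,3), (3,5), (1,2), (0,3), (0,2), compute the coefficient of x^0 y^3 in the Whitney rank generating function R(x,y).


R(x,y) = sum over A in 2^E of x^(r(E)-r(A)) * y^(|A|-r(A)).
G has 6 vertices, 9 edges. r(E) = 5.
Enumerate all 2^9 = 512 subsets.
Count subsets with r(E)-r(A)=0 and |A|-r(A)=3: 9.

9


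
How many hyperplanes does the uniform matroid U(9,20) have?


Hyperplanes of U(9,20) are flats of rank 8.
In a uniform matroid, these are exactly the (8)-element subsets.
Count = C(20,8) = 20! / (8! * 12!) = 125970.

125970


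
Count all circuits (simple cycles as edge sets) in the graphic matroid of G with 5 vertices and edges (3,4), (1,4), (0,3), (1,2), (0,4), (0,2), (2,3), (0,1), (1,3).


A circuit in a graphic matroid = edge set of a simple cycle.
G has 5 vertices and 9 edges.
Enumerating all minimal edge subsets forming cycles...
Total circuits found: 22.

22


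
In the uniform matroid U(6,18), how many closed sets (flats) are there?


Flats of U(6,18): every subset of size < 6 is a flat, plus E itself.
Count = C(18,0) + C(18,1) + C(18,2) + C(18,3) + C(18,4) + C(18,5) + 1
     = 1 + 18 + 153 + 816 + 3060 + 8568 + 1
     = 12617.

12617


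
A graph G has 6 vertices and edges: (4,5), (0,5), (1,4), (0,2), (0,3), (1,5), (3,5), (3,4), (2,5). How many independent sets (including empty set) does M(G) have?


An independent set in a graphic matroid is an acyclic edge subset.
G has 6 vertices and 9 edges.
Enumerate all 2^9 = 512 subsets, checking for acyclicity.
Total independent sets = 280.

280


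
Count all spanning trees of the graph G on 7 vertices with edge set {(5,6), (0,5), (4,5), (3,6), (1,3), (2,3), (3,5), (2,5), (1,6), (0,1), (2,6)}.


By Kirchhoff's matrix tree theorem, the number of spanning trees equals
the determinant of any cofactor of the Laplacian matrix L.
G has 7 vertices and 11 edges.
Computing the (6 x 6) cofactor determinant gives 115.

115


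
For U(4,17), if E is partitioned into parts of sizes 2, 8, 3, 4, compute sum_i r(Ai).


r(Ai) = min(|Ai|, 4) for each part.
Sum = min(2,4) + min(8,4) + min(3,4) + min(4,4)
    = 2 + 4 + 3 + 4
    = 13.

13


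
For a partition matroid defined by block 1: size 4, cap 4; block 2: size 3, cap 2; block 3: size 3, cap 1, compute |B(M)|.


A basis picks exactly ci elements from block i.
Number of bases = product of C(|Si|, ci).
= C(4,4) * C(3,2) * C(3,1)
= 1 * 3 * 3
= 9.

9


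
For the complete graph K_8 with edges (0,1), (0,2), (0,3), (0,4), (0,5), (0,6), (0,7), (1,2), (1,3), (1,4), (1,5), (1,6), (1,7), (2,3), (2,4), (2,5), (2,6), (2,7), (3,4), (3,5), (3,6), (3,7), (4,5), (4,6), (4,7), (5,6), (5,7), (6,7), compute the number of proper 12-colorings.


P(K_8, k) = k(k-1)(k-2)...(k-7).
P(12) = (12) * (11) * (10) * (9) * (8) * (7) * (6) * (5) = 19958400.

19958400


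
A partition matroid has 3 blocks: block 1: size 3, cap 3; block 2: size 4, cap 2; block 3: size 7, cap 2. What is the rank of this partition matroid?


Rank of a partition matroid = sum of min(|Si|, ci) for each block.
= min(3,3) + min(4,2) + min(7,2)
= 3 + 2 + 2
= 7.

7


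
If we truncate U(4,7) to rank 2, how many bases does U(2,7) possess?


Truncating U(4,7) to rank 2 gives U(2,7).
Bases of U(2,7) are all 2-element subsets of 7 elements.
Number of bases = (7 choose 2) = 21.

21


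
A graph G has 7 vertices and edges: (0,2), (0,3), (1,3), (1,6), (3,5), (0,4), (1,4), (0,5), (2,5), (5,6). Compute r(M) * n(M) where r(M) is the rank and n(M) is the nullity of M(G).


r(M) = |V| - c = 7 - 1 = 6.
nullity = |E| - r(M) = 10 - 6 = 4.
Product = 6 * 4 = 24.

24


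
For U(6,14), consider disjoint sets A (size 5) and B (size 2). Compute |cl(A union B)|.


|A union B| = 5 + 2 = 7 (disjoint).
In U(6,14), cl(S) = S if |S| < 6, else cl(S) = E.
Since 7 >= 6, cl(A union B) = E.
|cl(A union B)| = 14.

14


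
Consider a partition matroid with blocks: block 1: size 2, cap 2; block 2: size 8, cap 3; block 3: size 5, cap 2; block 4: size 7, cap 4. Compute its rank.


Rank of a partition matroid = sum of min(|Si|, ci) for each block.
= min(2,2) + min(8,3) + min(5,2) + min(7,4)
= 2 + 3 + 2 + 4
= 11.

11


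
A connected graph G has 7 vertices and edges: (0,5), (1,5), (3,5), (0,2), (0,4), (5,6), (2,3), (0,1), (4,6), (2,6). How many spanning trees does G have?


By Kirchhoff's matrix tree theorem, the number of spanning trees equals
the determinant of any cofactor of the Laplacian matrix L.
G has 7 vertices and 10 edges.
Computing the (6 x 6) cofactor determinant gives 93.

93


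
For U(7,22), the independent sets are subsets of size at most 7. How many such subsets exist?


Independent sets of U(7,22) are all subsets of size <= 7.
Count = (22 choose 0) + (22 choose 1) + (22 choose 2) + (22 choose 3) + (22 choose 4) + (22 choose 5) + (22 choose 6) + (22 choose 7)
     = 1 + 22 + 231 + 1540 + 7315 + 26334 + 74613 + 170544
     = 280600.

280600


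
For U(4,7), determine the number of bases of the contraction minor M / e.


Contracting e from U(4,7) gives U(3,6).
Bases of U(3,6) = C(6,3) = (6 * 5 * 4) / (1 * 2 * 3) = 20.

20


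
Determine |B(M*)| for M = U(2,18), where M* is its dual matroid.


The dual of U(r,n) is U(n-r, n) = U(16,18).
Bases of U(16,18) are all (16)-element subsets.
|B(M*)| = C(18,16) = 18! / (16! * 2!) = 153.

153


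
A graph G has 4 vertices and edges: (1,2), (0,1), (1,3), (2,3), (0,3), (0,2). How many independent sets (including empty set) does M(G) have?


An independent set in a graphic matroid is an acyclic edge subset.
G has 4 vertices and 6 edges.
Enumerate all 2^6 = 64 subsets, checking for acyclicity.
Total independent sets = 38.

38


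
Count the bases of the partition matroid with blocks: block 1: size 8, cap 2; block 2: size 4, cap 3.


A basis picks exactly ci elements from block i.
Number of bases = product of C(|Si|, ci).
= C(8,2) * C(4,3)
= 28 * 4
= 112.

112


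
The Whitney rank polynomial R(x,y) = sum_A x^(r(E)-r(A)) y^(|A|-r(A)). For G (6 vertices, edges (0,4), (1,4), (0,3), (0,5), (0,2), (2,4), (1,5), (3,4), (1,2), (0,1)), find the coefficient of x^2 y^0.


R(x,y) = sum over A in 2^E of x^(r(E)-r(A)) * y^(|A|-r(A)).
G has 6 vertices, 10 edges. r(E) = 5.
Enumerate all 2^10 = 1024 subsets.
Count subsets with r(E)-r(A)=2 and |A|-r(A)=0: 114.

114


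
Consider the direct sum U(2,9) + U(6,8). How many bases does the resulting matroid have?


Bases of a direct sum M1 + M2: |B| = |B(M1)| * |B(M2)|.
|B(U(2,9))| = C(9,2) = 36.
|B(U(6,8))| = C(8,6) = 28.
Total bases = 36 * 28 = 1008.

1008


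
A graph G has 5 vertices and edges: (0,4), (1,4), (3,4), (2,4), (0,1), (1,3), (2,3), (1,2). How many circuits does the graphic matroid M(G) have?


A circuit in a graphic matroid = edge set of a simple cycle.
G has 5 vertices and 8 edges.
Enumerating all minimal edge subsets forming cycles...
Total circuits found: 12.

12


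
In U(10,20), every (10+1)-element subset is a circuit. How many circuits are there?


In U(10,20), circuits are the (11)-element subsets.
Any set of 11 elements is dependent, and removing any one element gives
an independent set of size 10, so it is a minimal dependent set.
Number of circuits = C(20,11) = 167960.

167960


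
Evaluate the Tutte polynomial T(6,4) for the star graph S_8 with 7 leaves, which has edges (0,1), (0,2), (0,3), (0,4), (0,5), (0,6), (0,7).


A star on 8 vertices is a tree with 7 edges.
T(x,y) = x^(7) for any tree.
T(6,4) = 6^7 = 279936.

279936


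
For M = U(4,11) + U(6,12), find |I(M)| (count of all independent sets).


For a direct sum, |I(M1+M2)| = |I(M1)| * |I(M2)|.
|I(U(4,11))| = sum C(11,k) for k=0..4 = 562.
|I(U(6,12))| = sum C(12,k) for k=0..6 = 2510.
Total = 562 * 2510 = 1410620.

1410620


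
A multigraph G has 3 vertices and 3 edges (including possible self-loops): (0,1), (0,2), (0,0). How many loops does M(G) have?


In a graphic matroid, a loop is a self-loop edge (u,u) with rank 0.
Examining all 3 edges for self-loops...
Self-loops found: (0,0)
Number of loops = 1.

1


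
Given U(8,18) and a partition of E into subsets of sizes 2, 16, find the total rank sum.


r(Ai) = min(|Ai|, 8) for each part.
Sum = min(2,8) + min(16,8)
    = 2 + 8
    = 10.

10


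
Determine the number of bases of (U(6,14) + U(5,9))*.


(M1+M2)* = M1* + M2*.
M1* = U(8,14), bases: C(14,8) = 3003.
M2* = U(4,9), bases: C(9,4) = 126.
|B(M*)| = 3003 * 126 = 378378.

378378


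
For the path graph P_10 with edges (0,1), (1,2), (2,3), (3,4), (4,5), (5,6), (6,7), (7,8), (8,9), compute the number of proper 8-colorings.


P(P_10, k) = k * (k-1)^(9).
P(8) = 8 * 7^9 = 8 * 40353607 = 322828856.

322828856


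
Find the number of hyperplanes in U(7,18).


Hyperplanes of U(7,18) are flats of rank 6.
In a uniform matroid, these are exactly the (6)-element subsets.
Count = (18 choose 6) = 18564.

18564


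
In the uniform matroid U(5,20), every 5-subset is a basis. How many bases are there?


Bases of U(5,20) are all 5-element subsets of the 20-element ground set.
Number of bases = C(20,5).
C(20,5) = 20! / (5! * 15!) = 15504.

15504


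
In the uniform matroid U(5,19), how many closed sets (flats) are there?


Flats of U(5,19): every subset of size < 5 is a flat, plus E itself.
Count = (19 choose 0) + (19 choose 1) + (19 choose 2) + (19 choose 3) + (19 choose 4) + 1
     = 1 + 19 + 171 + 969 + 3876 + 1
     = 5037.

5037


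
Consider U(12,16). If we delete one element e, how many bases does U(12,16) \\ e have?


Deleting e from U(12,16) gives U(12,15) since n > r.
Bases of U(12,15) = C(15,12) = 455.

455


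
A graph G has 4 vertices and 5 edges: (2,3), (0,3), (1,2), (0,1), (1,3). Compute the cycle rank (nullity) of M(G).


Cycle rank (nullity) = |E| - r(M) = |E| - (|V| - c).
|E| = 5, |V| = 4, c = 1.
Nullity = 5 - (4 - 1) = 5 - 3 = 2.

2


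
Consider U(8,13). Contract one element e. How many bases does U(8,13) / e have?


Contracting e from U(8,13) gives U(7,12).
Bases of U(7,12) = C(12,7) = 12! / (7! * 5!) = 792.

792


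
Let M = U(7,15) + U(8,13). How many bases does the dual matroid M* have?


(M1+M2)* = M1* + M2*.
M1* = U(8,15), bases: C(15,8) = 6435.
M2* = U(5,13), bases: C(13,5) = 1287.
|B(M*)| = 6435 * 1287 = 8281845.

8281845


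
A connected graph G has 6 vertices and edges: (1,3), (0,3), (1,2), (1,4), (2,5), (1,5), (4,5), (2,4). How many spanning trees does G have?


By Kirchhoff's matrix tree theorem, the number of spanning trees equals
the determinant of any cofactor of the Laplacian matrix L.
G has 6 vertices and 8 edges.
Computing the (5 x 5) cofactor determinant gives 16.

16


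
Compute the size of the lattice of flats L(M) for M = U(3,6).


Flats of U(3,6): every subset of size < 3 is a flat, plus E itself.
Count = C(6,0) + C(6,1) + C(6,2) + 1
     = 1 + 6 + 15 + 1
     = 23.

23


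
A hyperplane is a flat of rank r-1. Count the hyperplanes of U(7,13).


Hyperplanes of U(7,13) are flats of rank 6.
In a uniform matroid, these are exactly the (6)-element subsets.
Count = C(13,6) = 13! / (6! * 7!) = 1716.

1716


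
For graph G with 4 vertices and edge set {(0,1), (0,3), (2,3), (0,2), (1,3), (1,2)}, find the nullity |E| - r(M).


Cycle rank (nullity) = |E| - r(M) = |E| - (|V| - c).
|E| = 6, |V| = 4, c = 1.
Nullity = 6 - (4 - 1) = 6 - 3 = 3.

3


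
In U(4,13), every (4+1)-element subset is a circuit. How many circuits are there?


In U(4,13), circuits are the (5)-element subsets.
Any set of 5 elements is dependent, and removing any one element gives
an independent set of size 4, so it is a minimal dependent set.
Number of circuits = (13 choose 5) = 1287.

1287


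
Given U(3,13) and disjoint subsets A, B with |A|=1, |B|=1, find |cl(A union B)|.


|A union B| = 1 + 1 = 2 (disjoint).
In U(3,13), cl(S) = S if |S| < 3, else cl(S) = E.
Since 2 < 3, cl(A union B) = A union B.
|cl(A union B)| = 2.

2


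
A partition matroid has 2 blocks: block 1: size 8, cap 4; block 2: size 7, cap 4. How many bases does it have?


A basis picks exactly ci elements from block i.
Number of bases = product of C(|Si|, ci).
= C(8,4) * C(7,4)
= 70 * 35
= 2450.

2450


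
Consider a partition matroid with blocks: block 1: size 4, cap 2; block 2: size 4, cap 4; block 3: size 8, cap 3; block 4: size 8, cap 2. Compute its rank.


Rank of a partition matroid = sum of min(|Si|, ci) for each block.
= min(4,2) + min(4,4) + min(8,3) + min(8,2)
= 2 + 4 + 3 + 2
= 11.

11


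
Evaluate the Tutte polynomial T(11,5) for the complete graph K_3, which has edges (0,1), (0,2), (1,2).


T(K_3; x,y) = x^2 + x + y.
T(11,5) = 121 + 11 + 5 = 137.

137


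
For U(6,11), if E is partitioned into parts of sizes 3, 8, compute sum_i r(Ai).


r(Ai) = min(|Ai|, 6) for each part.
Sum = min(3,6) + min(8,6)
    = 3 + 6
    = 9.

9


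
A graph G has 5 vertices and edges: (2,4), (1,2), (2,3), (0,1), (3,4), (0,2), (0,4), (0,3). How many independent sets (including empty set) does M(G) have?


An independent set in a graphic matroid is an acyclic edge subset.
G has 5 vertices and 8 edges.
Enumerate all 2^8 = 256 subsets, checking for acyclicity.
Total independent sets = 128.

128


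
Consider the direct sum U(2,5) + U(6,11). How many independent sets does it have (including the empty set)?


For a direct sum, |I(M1+M2)| = |I(M1)| * |I(M2)|.
|I(U(2,5))| = sum C(5,k) for k=0..2 = 16.
|I(U(6,11))| = sum C(11,k) for k=0..6 = 1486.
Total = 16 * 1486 = 23776.

23776


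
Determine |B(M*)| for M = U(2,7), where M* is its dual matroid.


The dual of U(r,n) is U(n-r, n) = U(5,7).
Bases of U(5,7) are all (5)-element subsets.
|B(M*)| = (7 choose 5) = 21.

21


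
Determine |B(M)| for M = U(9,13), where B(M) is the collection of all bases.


Bases of U(9,13) are all 9-element subsets of the 13-element ground set.
Number of bases = C(13,9).
C(13,9) = 13! / (9! * 4!) = 715.

715


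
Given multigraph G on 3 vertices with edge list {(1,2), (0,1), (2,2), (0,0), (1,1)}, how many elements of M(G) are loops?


In a graphic matroid, a loop is a self-loop edge (u,u) with rank 0.
Examining all 5 edges for self-loops...
Self-loops found: (2,2), (0,0), (1,1)
Number of loops = 3.

3


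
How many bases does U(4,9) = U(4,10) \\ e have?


Deleting e from U(4,10) gives U(4,9) since n > r.
Bases of U(4,9) = (9 choose 4) = 126.

126


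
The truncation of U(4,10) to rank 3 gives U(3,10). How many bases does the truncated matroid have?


Truncating U(4,10) to rank 3 gives U(3,10).
Bases of U(3,10) are all 3-element subsets of 10 elements.
Number of bases = (10 choose 3) = 120.

120


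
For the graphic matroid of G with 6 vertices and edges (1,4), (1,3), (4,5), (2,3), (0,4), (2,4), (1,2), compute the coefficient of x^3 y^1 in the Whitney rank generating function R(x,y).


R(x,y) = sum over A in 2^E of x^(r(E)-r(A)) * y^(|A|-r(A)).
G has 6 vertices, 7 edges. r(E) = 5.
Enumerate all 2^7 = 128 subsets.
Count subsets with r(E)-r(A)=3 and |A|-r(A)=1: 2.

2


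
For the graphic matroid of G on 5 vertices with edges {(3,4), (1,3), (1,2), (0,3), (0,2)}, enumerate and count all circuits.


A circuit in a graphic matroid = edge set of a simple cycle.
G has 5 vertices and 5 edges.
Enumerating all minimal edge subsets forming cycles...
Total circuits found: 1.

1


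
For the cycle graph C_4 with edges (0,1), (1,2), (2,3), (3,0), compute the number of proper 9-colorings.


P(C_4, k) = (k-1)^4 + (-1)^4*(k-1).
P(9) = (8)^4 + 8
= 4096 + 8 = 4104.

4104


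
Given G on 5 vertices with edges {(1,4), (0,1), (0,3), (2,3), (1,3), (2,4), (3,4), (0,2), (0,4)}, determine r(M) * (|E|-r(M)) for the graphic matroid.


r(M) = |V| - c = 5 - 1 = 4.
nullity = |E| - r(M) = 9 - 4 = 5.
Product = 4 * 5 = 20.

20


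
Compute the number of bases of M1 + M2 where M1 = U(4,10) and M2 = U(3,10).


Bases of a direct sum M1 + M2: |B| = |B(M1)| * |B(M2)|.
|B(U(4,10))| = C(10,4) = 210.
|B(U(3,10))| = C(10,3) = 120.
Total bases = 210 * 120 = 25200.

25200


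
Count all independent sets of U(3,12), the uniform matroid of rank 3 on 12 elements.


Independent sets of U(3,12) are all subsets of size <= 3.
Count = (12 choose 0) + (12 choose 1) + (12 choose 2) + (12 choose 3)
     = 1 + 12 + 66 + 220
     = 299.

299


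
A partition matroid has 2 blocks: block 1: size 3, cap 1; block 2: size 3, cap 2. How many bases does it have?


A basis picks exactly ci elements from block i.
Number of bases = product of C(|Si|, ci).
= C(3,1) * C(3,2)
= 3 * 3
= 9.

9


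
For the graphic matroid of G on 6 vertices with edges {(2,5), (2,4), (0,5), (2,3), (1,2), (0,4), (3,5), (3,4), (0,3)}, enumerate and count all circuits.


A circuit in a graphic matroid = edge set of a simple cycle.
G has 6 vertices and 9 edges.
Enumerating all minimal edge subsets forming cycles...
Total circuits found: 13.

13


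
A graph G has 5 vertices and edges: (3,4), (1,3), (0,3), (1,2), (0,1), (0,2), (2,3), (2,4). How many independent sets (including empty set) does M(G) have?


An independent set in a graphic matroid is an acyclic edge subset.
G has 5 vertices and 8 edges.
Enumerate all 2^8 = 256 subsets, checking for acyclicity.
Total independent sets = 128.

128


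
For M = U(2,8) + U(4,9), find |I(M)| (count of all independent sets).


For a direct sum, |I(M1+M2)| = |I(M1)| * |I(M2)|.
|I(U(2,8))| = sum C(8,k) for k=0..2 = 37.
|I(U(4,9))| = sum C(9,k) for k=0..4 = 256.
Total = 37 * 256 = 9472.

9472


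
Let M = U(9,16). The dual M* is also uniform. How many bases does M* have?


The dual of U(r,n) is U(n-r, n) = U(7,16).
Bases of U(7,16) are all (7)-element subsets.
|B(M*)| = C(16,7) = 11440.

11440


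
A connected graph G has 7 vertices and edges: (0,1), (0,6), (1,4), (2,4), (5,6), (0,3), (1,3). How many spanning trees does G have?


By Kirchhoff's matrix tree theorem, the number of spanning trees equals
the determinant of any cofactor of the Laplacian matrix L.
G has 7 vertices and 7 edges.
Computing the (6 x 6) cofactor determinant gives 3.

3


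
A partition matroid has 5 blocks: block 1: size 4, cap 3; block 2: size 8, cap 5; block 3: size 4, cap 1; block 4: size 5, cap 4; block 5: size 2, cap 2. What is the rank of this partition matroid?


Rank of a partition matroid = sum of min(|Si|, ci) for each block.
= min(4,3) + min(8,5) + min(4,1) + min(5,4) + min(2,2)
= 3 + 5 + 1 + 4 + 2
= 15.

15


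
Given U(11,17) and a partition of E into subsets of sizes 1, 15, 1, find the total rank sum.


r(Ai) = min(|Ai|, 11) for each part.
Sum = min(1,11) + min(15,11) + min(1,11)
    = 1 + 11 + 1
    = 13.

13


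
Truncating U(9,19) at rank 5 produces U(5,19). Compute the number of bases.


Truncating U(9,19) to rank 5 gives U(5,19).
Bases of U(5,19) are all 5-element subsets of 19 elements.
Number of bases = C(19,5) = 11628.

11628


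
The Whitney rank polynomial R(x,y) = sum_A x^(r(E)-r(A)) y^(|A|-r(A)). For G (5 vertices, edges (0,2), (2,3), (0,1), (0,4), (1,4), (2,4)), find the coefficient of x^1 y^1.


R(x,y) = sum over A in 2^E of x^(r(E)-r(A)) * y^(|A|-r(A)).
G has 5 vertices, 6 edges. r(E) = 4.
Enumerate all 2^6 = 64 subsets.
Count subsets with r(E)-r(A)=1 and |A|-r(A)=1: 7.

7


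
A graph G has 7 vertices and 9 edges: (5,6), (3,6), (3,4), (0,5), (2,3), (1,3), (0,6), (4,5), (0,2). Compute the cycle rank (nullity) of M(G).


Cycle rank (nullity) = |E| - r(M) = |E| - (|V| - c).
|E| = 9, |V| = 7, c = 1.
Nullity = 9 - (7 - 1) = 9 - 6 = 3.

3


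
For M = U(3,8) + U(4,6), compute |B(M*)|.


(M1+M2)* = M1* + M2*.
M1* = U(5,8), bases: C(8,5) = 56.
M2* = U(2,6), bases: C(6,2) = 15.
|B(M*)| = 56 * 15 = 840.

840


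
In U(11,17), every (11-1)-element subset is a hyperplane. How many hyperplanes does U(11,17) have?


Hyperplanes of U(11,17) are flats of rank 10.
In a uniform matroid, these are exactly the (10)-element subsets.
Count = C(17,10) = 17! / (10! * 7!) = 19448.

19448


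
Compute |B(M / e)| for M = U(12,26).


Contracting e from U(12,26) gives U(11,25).
Bases of U(11,25) = C(25,11) = 25! / (11! * 14!) = 4457400.

4457400


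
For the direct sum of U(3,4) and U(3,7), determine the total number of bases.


Bases of a direct sum M1 + M2: |B| = |B(M1)| * |B(M2)|.
|B(U(3,4))| = C(4,3) = 4.
|B(U(3,7))| = C(7,3) = 35.
Total bases = 4 * 35 = 140.

140


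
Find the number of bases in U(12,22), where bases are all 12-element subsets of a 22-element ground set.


Bases of U(12,22) are all 12-element subsets of the 22-element ground set.
Number of bases = C(22,12).
C(22,12) = 646646.

646646


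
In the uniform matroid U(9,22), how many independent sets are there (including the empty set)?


Independent sets of U(9,22) are all subsets of size <= 9.
Count = (22 choose 0) + (22 choose 1) + (22 choose 2) + (22 choose 3) + (22 choose 4) + (22 choose 5) + (22 choose 6) + (22 choose 7) + (22 choose 8) + (22 choose 9)
     = 1 + 22 + 231 + 1540 + 7315 + 26334 + 74613 + 170544 + 319770 + 497420
     = 1097790.

1097790


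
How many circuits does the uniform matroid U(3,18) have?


In U(3,18), circuits are the (4)-element subsets.
Any set of 4 elements is dependent, and removing any one element gives
an independent set of size 3, so it is a minimal dependent set.
Number of circuits = C(18,4) = (18 * 17 * 16 * 15) / (1 * 2 * 3 * 4) = 3060.

3060


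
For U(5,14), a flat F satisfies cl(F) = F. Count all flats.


Flats of U(5,14): every subset of size < 5 is a flat, plus E itself.
Count = C(14,0) + C(14,1) + C(14,2) + C(14,3) + C(14,4) + 1
     = 1 + 14 + 91 + 364 + 1001 + 1
     = 1472.

1472


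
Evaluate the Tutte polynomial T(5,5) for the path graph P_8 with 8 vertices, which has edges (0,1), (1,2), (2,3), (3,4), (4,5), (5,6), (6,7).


A path on 8 vertices is a tree with 7 edges.
T(x,y) = x^(7) for any tree.
T(5,5) = 5^7 = 78125.

78125


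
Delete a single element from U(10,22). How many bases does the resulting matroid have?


Deleting e from U(10,22) gives U(10,21) since n > r.
Bases of U(10,21) = C(21,10) = 352716.

352716


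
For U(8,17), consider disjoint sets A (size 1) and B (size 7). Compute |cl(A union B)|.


|A union B| = 1 + 7 = 8 (disjoint).
In U(8,17), cl(S) = S if |S| < 8, else cl(S) = E.
Since 8 >= 8, cl(A union B) = E.
|cl(A union B)| = 17.

17


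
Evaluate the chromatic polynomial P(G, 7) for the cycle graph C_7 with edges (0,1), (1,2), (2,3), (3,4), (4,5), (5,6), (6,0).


P(C_7, k) = (k-1)^7 + (-1)^7*(k-1).
P(7) = (6)^7 - 6
= 279936 - 6 = 279930.

279930


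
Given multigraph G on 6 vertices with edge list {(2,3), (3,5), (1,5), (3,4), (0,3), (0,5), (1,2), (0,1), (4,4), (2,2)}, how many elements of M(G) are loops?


In a graphic matroid, a loop is a self-loop edge (u,u) with rank 0.
Examining all 10 edges for self-loops...
Self-loops found: (4,4), (2,2)
Number of loops = 2.

2


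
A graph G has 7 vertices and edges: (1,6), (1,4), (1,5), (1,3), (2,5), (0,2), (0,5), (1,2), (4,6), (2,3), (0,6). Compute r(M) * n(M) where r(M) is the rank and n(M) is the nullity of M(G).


r(M) = |V| - c = 7 - 1 = 6.
nullity = |E| - r(M) = 11 - 6 = 5.
Product = 6 * 5 = 30.

30


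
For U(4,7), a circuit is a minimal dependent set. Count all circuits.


In U(4,7), circuits are the (5)-element subsets.
Any set of 5 elements is dependent, and removing any one element gives
an independent set of size 4, so it is a minimal dependent set.
Number of circuits = C(7,5) = 21.

21


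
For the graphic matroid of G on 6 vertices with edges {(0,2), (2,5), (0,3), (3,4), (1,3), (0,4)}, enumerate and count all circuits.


A circuit in a graphic matroid = edge set of a simple cycle.
G has 6 vertices and 6 edges.
Enumerating all minimal edge subsets forming cycles...
Total circuits found: 1.

1


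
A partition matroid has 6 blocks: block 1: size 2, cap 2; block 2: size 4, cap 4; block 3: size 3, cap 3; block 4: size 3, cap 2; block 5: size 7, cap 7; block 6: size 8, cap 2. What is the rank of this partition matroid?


Rank of a partition matroid = sum of min(|Si|, ci) for each block.
= min(2,2) + min(4,4) + min(3,3) + min(3,2) + min(7,7) + min(8,2)
= 2 + 4 + 3 + 2 + 7 + 2
= 20.

20


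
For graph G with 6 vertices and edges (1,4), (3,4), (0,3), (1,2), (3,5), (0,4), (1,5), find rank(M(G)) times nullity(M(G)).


r(M) = |V| - c = 6 - 1 = 5.
nullity = |E| - r(M) = 7 - 5 = 2.
Product = 5 * 2 = 10.

10


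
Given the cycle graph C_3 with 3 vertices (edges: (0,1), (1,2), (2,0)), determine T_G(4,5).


T(C_3; x,y) = x + x^2 + ... + x^(2) + y.
T(4,5) = 4^1 + 4^2 + 5
= 4 + 16 + 5
= 25.

25


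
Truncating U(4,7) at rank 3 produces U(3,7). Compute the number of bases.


Truncating U(4,7) to rank 3 gives U(3,7).
Bases of U(3,7) are all 3-element subsets of 7 elements.
Number of bases = C(7,3) = 7! / (3! * 4!) = 35.

35


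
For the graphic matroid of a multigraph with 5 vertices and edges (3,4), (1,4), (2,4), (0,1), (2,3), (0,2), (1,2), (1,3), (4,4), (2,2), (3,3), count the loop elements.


In a graphic matroid, a loop is a self-loop edge (u,u) with rank 0.
Examining all 11 edges for self-loops...
Self-loops found: (4,4), (2,2), (3,3)
Number of loops = 3.

3


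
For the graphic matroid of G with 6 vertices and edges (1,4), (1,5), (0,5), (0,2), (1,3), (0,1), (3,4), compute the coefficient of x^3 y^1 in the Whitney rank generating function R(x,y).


R(x,y) = sum over A in 2^E of x^(r(E)-r(A)) * y^(|A|-r(A)).
G has 6 vertices, 7 edges. r(E) = 5.
Enumerate all 2^7 = 128 subsets.
Count subsets with r(E)-r(A)=3 and |A|-r(A)=1: 2.

2


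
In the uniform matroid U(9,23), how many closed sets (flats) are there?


Flats of U(9,23): every subset of size < 9 is a flat, plus E itself.
Count = C(23,0) + C(23,1) + C(23,2) + C(23,3) + C(23,4) + C(23,5) + C(23,6) + C(23,7) + C(23,8) + 1
     = 1 + 23 + 253 + 1771 + 8855 + 33649 + 100947 + 245157 + 490314 + 1
     = 880971.

880971


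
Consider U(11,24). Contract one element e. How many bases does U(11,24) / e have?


Contracting e from U(11,24) gives U(10,23).
Bases of U(10,23) = (23 choose 10) = 1144066.

1144066


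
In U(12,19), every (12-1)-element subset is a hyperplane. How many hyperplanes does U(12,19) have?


Hyperplanes of U(12,19) are flats of rank 11.
In a uniform matroid, these are exactly the (11)-element subsets.
Count = C(19,11) = 19! / (11! * 8!) = 75582.

75582


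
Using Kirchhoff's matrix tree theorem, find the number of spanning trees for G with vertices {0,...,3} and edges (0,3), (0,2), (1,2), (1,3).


By Kirchhoff's matrix tree theorem, the number of spanning trees equals
the determinant of any cofactor of the Laplacian matrix L.
G has 4 vertices and 4 edges.
Computing the (3 x 3) cofactor determinant gives 4.

4


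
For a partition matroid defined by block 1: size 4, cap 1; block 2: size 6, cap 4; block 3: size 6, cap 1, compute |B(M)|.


A basis picks exactly ci elements from block i.
Number of bases = product of C(|Si|, ci).
= C(4,1) * C(6,4) * C(6,1)
= 4 * 15 * 6
= 360.

360


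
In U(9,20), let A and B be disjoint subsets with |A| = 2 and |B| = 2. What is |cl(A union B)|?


|A union B| = 2 + 2 = 4 (disjoint).
In U(9,20), cl(S) = S if |S| < 9, else cl(S) = E.
Since 4 < 9, cl(A union B) = A union B.
|cl(A union B)| = 4.

4


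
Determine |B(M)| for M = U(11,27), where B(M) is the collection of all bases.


Bases of U(11,27) are all 11-element subsets of the 27-element ground set.
Number of bases = C(27,11).
(27 choose 11) = 13037895.

13037895


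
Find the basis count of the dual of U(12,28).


The dual of U(r,n) is U(n-r, n) = U(16,28).
Bases of U(16,28) are all (16)-element subsets.
|B(M*)| = C(28,16) = 30421755.

30421755


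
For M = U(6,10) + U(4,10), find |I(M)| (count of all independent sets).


For a direct sum, |I(M1+M2)| = |I(M1)| * |I(M2)|.
|I(U(6,10))| = sum C(10,k) for k=0..6 = 848.
|I(U(4,10))| = sum C(10,k) for k=0..4 = 386.
Total = 848 * 386 = 327328.

327328


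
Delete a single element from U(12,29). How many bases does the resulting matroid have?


Deleting e from U(12,29) gives U(12,28) since n > r.
Bases of U(12,28) = (28 choose 12) = 30421755.

30421755


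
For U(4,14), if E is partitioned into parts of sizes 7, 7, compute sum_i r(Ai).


r(Ai) = min(|Ai|, 4) for each part.
Sum = min(7,4) + min(7,4)
    = 4 + 4
    = 8.

8
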